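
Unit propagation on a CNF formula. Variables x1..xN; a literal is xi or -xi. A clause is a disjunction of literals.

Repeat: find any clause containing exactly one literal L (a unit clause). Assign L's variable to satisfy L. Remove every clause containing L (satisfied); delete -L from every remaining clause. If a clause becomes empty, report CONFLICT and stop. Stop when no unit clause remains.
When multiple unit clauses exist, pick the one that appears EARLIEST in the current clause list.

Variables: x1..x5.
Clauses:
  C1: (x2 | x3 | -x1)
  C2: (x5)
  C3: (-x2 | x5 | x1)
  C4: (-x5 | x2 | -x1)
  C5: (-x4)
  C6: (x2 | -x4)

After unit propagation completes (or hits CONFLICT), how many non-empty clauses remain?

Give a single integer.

unit clause [5] forces x5=T; simplify:
  drop -5 from [-5, 2, -1] -> [2, -1]
  satisfied 2 clause(s); 4 remain; assigned so far: [5]
unit clause [-4] forces x4=F; simplify:
  satisfied 2 clause(s); 2 remain; assigned so far: [4, 5]

Answer: 2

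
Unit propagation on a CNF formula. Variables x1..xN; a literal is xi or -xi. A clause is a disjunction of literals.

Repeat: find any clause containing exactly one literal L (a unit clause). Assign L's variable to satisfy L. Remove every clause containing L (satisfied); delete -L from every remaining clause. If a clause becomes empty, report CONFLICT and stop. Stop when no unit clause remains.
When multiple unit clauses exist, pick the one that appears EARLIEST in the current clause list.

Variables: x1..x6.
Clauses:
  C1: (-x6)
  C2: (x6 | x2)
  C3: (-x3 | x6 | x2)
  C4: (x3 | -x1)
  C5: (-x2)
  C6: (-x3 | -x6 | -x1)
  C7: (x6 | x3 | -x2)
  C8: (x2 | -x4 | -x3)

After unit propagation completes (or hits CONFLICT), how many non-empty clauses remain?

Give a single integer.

Answer: 2

Derivation:
unit clause [-6] forces x6=F; simplify:
  drop 6 from [6, 2] -> [2]
  drop 6 from [-3, 6, 2] -> [-3, 2]
  drop 6 from [6, 3, -2] -> [3, -2]
  satisfied 2 clause(s); 6 remain; assigned so far: [6]
unit clause [2] forces x2=T; simplify:
  drop -2 from [-2] -> [] (empty!)
  drop -2 from [3, -2] -> [3]
  satisfied 3 clause(s); 3 remain; assigned so far: [2, 6]
CONFLICT (empty clause)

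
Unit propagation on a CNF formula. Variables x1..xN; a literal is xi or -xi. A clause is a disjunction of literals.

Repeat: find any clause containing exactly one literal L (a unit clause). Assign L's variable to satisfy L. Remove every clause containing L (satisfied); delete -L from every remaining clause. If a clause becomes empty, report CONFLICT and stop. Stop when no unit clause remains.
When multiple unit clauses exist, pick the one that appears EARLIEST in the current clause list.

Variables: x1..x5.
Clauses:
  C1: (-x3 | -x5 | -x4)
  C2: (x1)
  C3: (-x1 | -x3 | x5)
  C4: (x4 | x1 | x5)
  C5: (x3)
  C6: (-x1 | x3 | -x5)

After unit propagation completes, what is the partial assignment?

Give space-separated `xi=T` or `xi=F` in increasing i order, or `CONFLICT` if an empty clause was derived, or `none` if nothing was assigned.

unit clause [1] forces x1=T; simplify:
  drop -1 from [-1, -3, 5] -> [-3, 5]
  drop -1 from [-1, 3, -5] -> [3, -5]
  satisfied 2 clause(s); 4 remain; assigned so far: [1]
unit clause [3] forces x3=T; simplify:
  drop -3 from [-3, -5, -4] -> [-5, -4]
  drop -3 from [-3, 5] -> [5]
  satisfied 2 clause(s); 2 remain; assigned so far: [1, 3]
unit clause [5] forces x5=T; simplify:
  drop -5 from [-5, -4] -> [-4]
  satisfied 1 clause(s); 1 remain; assigned so far: [1, 3, 5]
unit clause [-4] forces x4=F; simplify:
  satisfied 1 clause(s); 0 remain; assigned so far: [1, 3, 4, 5]

Answer: x1=T x3=T x4=F x5=T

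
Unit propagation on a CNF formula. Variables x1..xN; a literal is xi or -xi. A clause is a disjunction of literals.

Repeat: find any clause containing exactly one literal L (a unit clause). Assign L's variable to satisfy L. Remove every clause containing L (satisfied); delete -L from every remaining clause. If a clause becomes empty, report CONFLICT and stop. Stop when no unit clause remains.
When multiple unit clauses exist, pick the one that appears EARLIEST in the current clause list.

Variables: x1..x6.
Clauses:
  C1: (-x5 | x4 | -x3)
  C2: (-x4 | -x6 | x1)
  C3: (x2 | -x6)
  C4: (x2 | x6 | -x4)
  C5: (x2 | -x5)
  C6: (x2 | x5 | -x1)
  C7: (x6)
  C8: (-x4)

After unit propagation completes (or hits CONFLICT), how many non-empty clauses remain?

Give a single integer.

unit clause [6] forces x6=T; simplify:
  drop -6 from [-4, -6, 1] -> [-4, 1]
  drop -6 from [2, -6] -> [2]
  satisfied 2 clause(s); 6 remain; assigned so far: [6]
unit clause [2] forces x2=T; simplify:
  satisfied 3 clause(s); 3 remain; assigned so far: [2, 6]
unit clause [-4] forces x4=F; simplify:
  drop 4 from [-5, 4, -3] -> [-5, -3]
  satisfied 2 clause(s); 1 remain; assigned so far: [2, 4, 6]

Answer: 1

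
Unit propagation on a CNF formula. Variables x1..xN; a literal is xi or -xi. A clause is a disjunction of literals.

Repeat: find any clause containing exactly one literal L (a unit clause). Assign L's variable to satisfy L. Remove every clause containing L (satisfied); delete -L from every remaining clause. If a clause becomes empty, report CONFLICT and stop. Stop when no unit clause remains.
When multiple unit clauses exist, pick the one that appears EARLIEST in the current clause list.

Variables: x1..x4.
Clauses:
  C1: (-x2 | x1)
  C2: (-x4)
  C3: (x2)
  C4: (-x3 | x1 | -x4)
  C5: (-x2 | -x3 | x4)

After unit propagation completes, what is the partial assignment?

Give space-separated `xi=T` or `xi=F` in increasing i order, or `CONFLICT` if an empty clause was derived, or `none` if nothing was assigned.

unit clause [-4] forces x4=F; simplify:
  drop 4 from [-2, -3, 4] -> [-2, -3]
  satisfied 2 clause(s); 3 remain; assigned so far: [4]
unit clause [2] forces x2=T; simplify:
  drop -2 from [-2, 1] -> [1]
  drop -2 from [-2, -3] -> [-3]
  satisfied 1 clause(s); 2 remain; assigned so far: [2, 4]
unit clause [1] forces x1=T; simplify:
  satisfied 1 clause(s); 1 remain; assigned so far: [1, 2, 4]
unit clause [-3] forces x3=F; simplify:
  satisfied 1 clause(s); 0 remain; assigned so far: [1, 2, 3, 4]

Answer: x1=T x2=T x3=F x4=F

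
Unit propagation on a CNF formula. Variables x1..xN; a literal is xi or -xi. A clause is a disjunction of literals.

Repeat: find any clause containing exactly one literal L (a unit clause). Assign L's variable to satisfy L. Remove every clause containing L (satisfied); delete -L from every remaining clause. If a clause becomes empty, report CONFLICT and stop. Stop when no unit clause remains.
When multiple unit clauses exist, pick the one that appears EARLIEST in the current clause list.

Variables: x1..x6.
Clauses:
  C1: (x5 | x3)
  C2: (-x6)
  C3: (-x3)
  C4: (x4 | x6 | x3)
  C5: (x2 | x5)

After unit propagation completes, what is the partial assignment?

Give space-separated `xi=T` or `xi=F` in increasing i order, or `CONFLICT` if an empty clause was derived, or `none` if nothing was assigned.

unit clause [-6] forces x6=F; simplify:
  drop 6 from [4, 6, 3] -> [4, 3]
  satisfied 1 clause(s); 4 remain; assigned so far: [6]
unit clause [-3] forces x3=F; simplify:
  drop 3 from [5, 3] -> [5]
  drop 3 from [4, 3] -> [4]
  satisfied 1 clause(s); 3 remain; assigned so far: [3, 6]
unit clause [5] forces x5=T; simplify:
  satisfied 2 clause(s); 1 remain; assigned so far: [3, 5, 6]
unit clause [4] forces x4=T; simplify:
  satisfied 1 clause(s); 0 remain; assigned so far: [3, 4, 5, 6]

Answer: x3=F x4=T x5=T x6=F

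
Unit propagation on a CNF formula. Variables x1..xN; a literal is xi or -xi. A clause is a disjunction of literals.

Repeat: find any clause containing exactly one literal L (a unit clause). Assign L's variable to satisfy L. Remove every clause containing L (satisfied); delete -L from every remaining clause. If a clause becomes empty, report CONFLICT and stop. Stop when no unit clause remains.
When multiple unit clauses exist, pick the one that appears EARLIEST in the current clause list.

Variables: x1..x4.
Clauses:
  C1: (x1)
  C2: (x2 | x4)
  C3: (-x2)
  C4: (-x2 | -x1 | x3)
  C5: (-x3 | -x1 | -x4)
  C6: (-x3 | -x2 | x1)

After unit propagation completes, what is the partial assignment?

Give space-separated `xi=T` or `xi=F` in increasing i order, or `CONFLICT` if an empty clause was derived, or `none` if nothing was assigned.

unit clause [1] forces x1=T; simplify:
  drop -1 from [-2, -1, 3] -> [-2, 3]
  drop -1 from [-3, -1, -4] -> [-3, -4]
  satisfied 2 clause(s); 4 remain; assigned so far: [1]
unit clause [-2] forces x2=F; simplify:
  drop 2 from [2, 4] -> [4]
  satisfied 2 clause(s); 2 remain; assigned so far: [1, 2]
unit clause [4] forces x4=T; simplify:
  drop -4 from [-3, -4] -> [-3]
  satisfied 1 clause(s); 1 remain; assigned so far: [1, 2, 4]
unit clause [-3] forces x3=F; simplify:
  satisfied 1 clause(s); 0 remain; assigned so far: [1, 2, 3, 4]

Answer: x1=T x2=F x3=F x4=T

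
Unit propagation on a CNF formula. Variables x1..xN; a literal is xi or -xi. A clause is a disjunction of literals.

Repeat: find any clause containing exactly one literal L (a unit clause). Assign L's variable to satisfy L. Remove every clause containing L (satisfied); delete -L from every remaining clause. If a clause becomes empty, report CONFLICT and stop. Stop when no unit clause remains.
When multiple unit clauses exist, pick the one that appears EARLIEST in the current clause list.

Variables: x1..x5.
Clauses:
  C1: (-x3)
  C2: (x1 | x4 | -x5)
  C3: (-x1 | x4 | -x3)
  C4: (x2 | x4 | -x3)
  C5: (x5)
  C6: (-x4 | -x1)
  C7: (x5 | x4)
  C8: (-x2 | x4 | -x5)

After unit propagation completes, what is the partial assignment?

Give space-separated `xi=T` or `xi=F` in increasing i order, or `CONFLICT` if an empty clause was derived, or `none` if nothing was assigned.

Answer: x3=F x5=T

Derivation:
unit clause [-3] forces x3=F; simplify:
  satisfied 3 clause(s); 5 remain; assigned so far: [3]
unit clause [5] forces x5=T; simplify:
  drop -5 from [1, 4, -5] -> [1, 4]
  drop -5 from [-2, 4, -5] -> [-2, 4]
  satisfied 2 clause(s); 3 remain; assigned so far: [3, 5]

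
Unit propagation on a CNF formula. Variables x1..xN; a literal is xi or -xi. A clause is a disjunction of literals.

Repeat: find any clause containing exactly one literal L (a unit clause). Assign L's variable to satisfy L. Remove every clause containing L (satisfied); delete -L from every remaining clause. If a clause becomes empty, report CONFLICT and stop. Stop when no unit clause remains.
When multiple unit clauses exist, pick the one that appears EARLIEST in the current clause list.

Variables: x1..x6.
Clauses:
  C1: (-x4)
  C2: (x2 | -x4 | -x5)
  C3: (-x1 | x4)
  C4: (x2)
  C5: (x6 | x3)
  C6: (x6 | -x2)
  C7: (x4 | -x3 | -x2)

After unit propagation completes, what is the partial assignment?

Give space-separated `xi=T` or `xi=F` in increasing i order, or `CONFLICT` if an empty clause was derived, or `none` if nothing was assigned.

unit clause [-4] forces x4=F; simplify:
  drop 4 from [-1, 4] -> [-1]
  drop 4 from [4, -3, -2] -> [-3, -2]
  satisfied 2 clause(s); 5 remain; assigned so far: [4]
unit clause [-1] forces x1=F; simplify:
  satisfied 1 clause(s); 4 remain; assigned so far: [1, 4]
unit clause [2] forces x2=T; simplify:
  drop -2 from [6, -2] -> [6]
  drop -2 from [-3, -2] -> [-3]
  satisfied 1 clause(s); 3 remain; assigned so far: [1, 2, 4]
unit clause [6] forces x6=T; simplify:
  satisfied 2 clause(s); 1 remain; assigned so far: [1, 2, 4, 6]
unit clause [-3] forces x3=F; simplify:
  satisfied 1 clause(s); 0 remain; assigned so far: [1, 2, 3, 4, 6]

Answer: x1=F x2=T x3=F x4=F x6=T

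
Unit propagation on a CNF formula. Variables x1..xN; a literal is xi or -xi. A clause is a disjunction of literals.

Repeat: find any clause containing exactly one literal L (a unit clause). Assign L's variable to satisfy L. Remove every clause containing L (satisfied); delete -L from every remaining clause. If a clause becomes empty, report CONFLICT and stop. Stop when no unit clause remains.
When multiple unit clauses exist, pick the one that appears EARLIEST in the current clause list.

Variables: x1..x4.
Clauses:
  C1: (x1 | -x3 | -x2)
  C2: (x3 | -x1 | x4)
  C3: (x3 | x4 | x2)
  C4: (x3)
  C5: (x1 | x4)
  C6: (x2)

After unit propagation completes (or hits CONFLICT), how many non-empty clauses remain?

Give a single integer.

Answer: 0

Derivation:
unit clause [3] forces x3=T; simplify:
  drop -3 from [1, -3, -2] -> [1, -2]
  satisfied 3 clause(s); 3 remain; assigned so far: [3]
unit clause [2] forces x2=T; simplify:
  drop -2 from [1, -2] -> [1]
  satisfied 1 clause(s); 2 remain; assigned so far: [2, 3]
unit clause [1] forces x1=T; simplify:
  satisfied 2 clause(s); 0 remain; assigned so far: [1, 2, 3]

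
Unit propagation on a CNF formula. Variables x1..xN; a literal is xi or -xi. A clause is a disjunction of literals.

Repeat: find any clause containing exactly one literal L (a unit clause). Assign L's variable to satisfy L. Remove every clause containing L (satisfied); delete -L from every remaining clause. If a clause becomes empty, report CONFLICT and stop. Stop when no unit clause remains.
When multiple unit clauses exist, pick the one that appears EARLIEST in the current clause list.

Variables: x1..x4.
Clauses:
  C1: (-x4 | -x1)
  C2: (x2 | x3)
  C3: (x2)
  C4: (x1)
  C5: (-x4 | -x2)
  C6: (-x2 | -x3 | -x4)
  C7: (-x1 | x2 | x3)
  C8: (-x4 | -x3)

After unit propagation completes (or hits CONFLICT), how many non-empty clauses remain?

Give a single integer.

unit clause [2] forces x2=T; simplify:
  drop -2 from [-4, -2] -> [-4]
  drop -2 from [-2, -3, -4] -> [-3, -4]
  satisfied 3 clause(s); 5 remain; assigned so far: [2]
unit clause [1] forces x1=T; simplify:
  drop -1 from [-4, -1] -> [-4]
  satisfied 1 clause(s); 4 remain; assigned so far: [1, 2]
unit clause [-4] forces x4=F; simplify:
  satisfied 4 clause(s); 0 remain; assigned so far: [1, 2, 4]

Answer: 0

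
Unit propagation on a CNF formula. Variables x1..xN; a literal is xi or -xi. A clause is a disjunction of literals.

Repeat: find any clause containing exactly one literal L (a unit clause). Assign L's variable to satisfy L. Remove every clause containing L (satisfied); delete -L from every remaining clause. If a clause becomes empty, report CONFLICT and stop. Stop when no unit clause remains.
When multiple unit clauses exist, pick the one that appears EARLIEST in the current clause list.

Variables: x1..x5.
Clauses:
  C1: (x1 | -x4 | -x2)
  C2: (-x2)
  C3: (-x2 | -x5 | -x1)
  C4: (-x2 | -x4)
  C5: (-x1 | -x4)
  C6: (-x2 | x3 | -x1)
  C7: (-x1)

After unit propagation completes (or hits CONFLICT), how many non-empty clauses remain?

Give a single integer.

Answer: 0

Derivation:
unit clause [-2] forces x2=F; simplify:
  satisfied 5 clause(s); 2 remain; assigned so far: [2]
unit clause [-1] forces x1=F; simplify:
  satisfied 2 clause(s); 0 remain; assigned so far: [1, 2]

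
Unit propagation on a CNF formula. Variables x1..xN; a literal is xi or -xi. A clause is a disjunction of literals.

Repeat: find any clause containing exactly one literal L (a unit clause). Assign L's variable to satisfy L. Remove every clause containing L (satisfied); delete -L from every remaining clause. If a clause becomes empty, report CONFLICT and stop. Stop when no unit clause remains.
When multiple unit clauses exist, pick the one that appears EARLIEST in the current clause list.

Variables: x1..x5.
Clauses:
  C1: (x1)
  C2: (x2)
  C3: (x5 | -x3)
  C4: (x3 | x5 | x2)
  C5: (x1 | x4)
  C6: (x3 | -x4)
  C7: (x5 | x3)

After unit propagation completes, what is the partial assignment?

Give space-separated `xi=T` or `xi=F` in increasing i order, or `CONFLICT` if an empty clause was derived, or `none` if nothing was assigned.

unit clause [1] forces x1=T; simplify:
  satisfied 2 clause(s); 5 remain; assigned so far: [1]
unit clause [2] forces x2=T; simplify:
  satisfied 2 clause(s); 3 remain; assigned so far: [1, 2]

Answer: x1=T x2=T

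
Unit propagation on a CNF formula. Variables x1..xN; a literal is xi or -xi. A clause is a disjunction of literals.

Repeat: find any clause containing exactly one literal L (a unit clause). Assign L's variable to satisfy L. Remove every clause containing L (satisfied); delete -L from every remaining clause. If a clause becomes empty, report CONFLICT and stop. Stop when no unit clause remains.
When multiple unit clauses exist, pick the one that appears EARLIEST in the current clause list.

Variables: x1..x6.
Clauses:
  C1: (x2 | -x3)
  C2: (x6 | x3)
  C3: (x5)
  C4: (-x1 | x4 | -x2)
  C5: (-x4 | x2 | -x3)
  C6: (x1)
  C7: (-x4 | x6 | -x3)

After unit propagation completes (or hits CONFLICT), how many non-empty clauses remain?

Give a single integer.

unit clause [5] forces x5=T; simplify:
  satisfied 1 clause(s); 6 remain; assigned so far: [5]
unit clause [1] forces x1=T; simplify:
  drop -1 from [-1, 4, -2] -> [4, -2]
  satisfied 1 clause(s); 5 remain; assigned so far: [1, 5]

Answer: 5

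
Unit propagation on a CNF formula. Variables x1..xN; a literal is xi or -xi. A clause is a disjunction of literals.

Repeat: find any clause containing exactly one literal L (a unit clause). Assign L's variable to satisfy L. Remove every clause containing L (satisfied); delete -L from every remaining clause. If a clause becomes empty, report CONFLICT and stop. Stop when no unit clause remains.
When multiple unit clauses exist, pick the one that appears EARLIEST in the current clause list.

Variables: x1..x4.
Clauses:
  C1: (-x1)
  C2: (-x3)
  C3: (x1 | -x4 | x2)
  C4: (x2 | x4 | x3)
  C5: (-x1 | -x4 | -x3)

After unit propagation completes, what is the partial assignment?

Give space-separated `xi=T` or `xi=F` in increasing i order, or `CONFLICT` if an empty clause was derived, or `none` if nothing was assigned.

unit clause [-1] forces x1=F; simplify:
  drop 1 from [1, -4, 2] -> [-4, 2]
  satisfied 2 clause(s); 3 remain; assigned so far: [1]
unit clause [-3] forces x3=F; simplify:
  drop 3 from [2, 4, 3] -> [2, 4]
  satisfied 1 clause(s); 2 remain; assigned so far: [1, 3]

Answer: x1=F x3=F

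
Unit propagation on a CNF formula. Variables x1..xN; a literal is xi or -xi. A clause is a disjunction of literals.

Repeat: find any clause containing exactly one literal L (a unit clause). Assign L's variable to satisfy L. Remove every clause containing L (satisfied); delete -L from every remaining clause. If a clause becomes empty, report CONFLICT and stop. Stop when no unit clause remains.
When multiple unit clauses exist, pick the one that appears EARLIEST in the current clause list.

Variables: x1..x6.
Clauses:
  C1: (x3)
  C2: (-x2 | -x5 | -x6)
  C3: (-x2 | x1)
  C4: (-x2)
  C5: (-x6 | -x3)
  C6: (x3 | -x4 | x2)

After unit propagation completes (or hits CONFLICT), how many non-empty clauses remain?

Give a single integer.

Answer: 0

Derivation:
unit clause [3] forces x3=T; simplify:
  drop -3 from [-6, -3] -> [-6]
  satisfied 2 clause(s); 4 remain; assigned so far: [3]
unit clause [-2] forces x2=F; simplify:
  satisfied 3 clause(s); 1 remain; assigned so far: [2, 3]
unit clause [-6] forces x6=F; simplify:
  satisfied 1 clause(s); 0 remain; assigned so far: [2, 3, 6]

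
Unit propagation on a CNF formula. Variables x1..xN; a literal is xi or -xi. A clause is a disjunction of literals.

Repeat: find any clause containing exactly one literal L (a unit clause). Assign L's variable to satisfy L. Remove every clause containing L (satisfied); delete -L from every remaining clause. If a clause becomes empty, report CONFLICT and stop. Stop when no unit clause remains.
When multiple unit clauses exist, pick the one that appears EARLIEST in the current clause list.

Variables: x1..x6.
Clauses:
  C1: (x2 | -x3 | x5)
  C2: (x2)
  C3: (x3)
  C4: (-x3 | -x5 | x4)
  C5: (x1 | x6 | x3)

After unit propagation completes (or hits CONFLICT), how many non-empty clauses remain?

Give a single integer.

Answer: 1

Derivation:
unit clause [2] forces x2=T; simplify:
  satisfied 2 clause(s); 3 remain; assigned so far: [2]
unit clause [3] forces x3=T; simplify:
  drop -3 from [-3, -5, 4] -> [-5, 4]
  satisfied 2 clause(s); 1 remain; assigned so far: [2, 3]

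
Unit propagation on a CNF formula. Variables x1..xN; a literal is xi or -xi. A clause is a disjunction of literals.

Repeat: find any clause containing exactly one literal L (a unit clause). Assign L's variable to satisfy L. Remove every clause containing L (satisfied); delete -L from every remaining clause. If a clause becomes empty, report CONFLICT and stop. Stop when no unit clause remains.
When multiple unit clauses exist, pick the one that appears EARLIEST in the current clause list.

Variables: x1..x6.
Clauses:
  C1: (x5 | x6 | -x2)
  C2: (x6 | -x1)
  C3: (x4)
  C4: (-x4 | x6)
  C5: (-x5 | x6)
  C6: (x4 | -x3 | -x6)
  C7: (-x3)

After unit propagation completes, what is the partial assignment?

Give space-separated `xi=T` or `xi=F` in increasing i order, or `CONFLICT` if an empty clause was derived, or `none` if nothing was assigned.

Answer: x3=F x4=T x6=T

Derivation:
unit clause [4] forces x4=T; simplify:
  drop -4 from [-4, 6] -> [6]
  satisfied 2 clause(s); 5 remain; assigned so far: [4]
unit clause [6] forces x6=T; simplify:
  satisfied 4 clause(s); 1 remain; assigned so far: [4, 6]
unit clause [-3] forces x3=F; simplify:
  satisfied 1 clause(s); 0 remain; assigned so far: [3, 4, 6]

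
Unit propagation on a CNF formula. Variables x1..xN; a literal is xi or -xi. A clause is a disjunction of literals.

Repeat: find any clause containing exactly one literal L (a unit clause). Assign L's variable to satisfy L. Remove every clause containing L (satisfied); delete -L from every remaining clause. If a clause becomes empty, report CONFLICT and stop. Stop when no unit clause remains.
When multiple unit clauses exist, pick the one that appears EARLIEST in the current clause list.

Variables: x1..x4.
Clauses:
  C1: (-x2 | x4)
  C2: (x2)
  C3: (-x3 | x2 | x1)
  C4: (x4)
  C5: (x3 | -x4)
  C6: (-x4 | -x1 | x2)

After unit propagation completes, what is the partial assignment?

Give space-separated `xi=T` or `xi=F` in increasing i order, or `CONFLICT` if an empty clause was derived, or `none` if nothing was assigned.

Answer: x2=T x3=T x4=T

Derivation:
unit clause [2] forces x2=T; simplify:
  drop -2 from [-2, 4] -> [4]
  satisfied 3 clause(s); 3 remain; assigned so far: [2]
unit clause [4] forces x4=T; simplify:
  drop -4 from [3, -4] -> [3]
  satisfied 2 clause(s); 1 remain; assigned so far: [2, 4]
unit clause [3] forces x3=T; simplify:
  satisfied 1 clause(s); 0 remain; assigned so far: [2, 3, 4]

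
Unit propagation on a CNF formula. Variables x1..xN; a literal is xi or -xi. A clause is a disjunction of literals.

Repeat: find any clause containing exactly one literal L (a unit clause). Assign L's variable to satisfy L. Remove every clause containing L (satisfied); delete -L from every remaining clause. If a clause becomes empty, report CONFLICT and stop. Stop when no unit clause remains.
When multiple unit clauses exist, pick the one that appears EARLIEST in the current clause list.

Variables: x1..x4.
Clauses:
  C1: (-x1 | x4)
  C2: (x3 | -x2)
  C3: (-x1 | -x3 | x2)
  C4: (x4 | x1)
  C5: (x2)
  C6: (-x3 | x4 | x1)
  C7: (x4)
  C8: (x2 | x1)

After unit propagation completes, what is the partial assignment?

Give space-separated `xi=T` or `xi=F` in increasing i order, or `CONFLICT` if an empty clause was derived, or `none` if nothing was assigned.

unit clause [2] forces x2=T; simplify:
  drop -2 from [3, -2] -> [3]
  satisfied 3 clause(s); 5 remain; assigned so far: [2]
unit clause [3] forces x3=T; simplify:
  drop -3 from [-3, 4, 1] -> [4, 1]
  satisfied 1 clause(s); 4 remain; assigned so far: [2, 3]
unit clause [4] forces x4=T; simplify:
  satisfied 4 clause(s); 0 remain; assigned so far: [2, 3, 4]

Answer: x2=T x3=T x4=T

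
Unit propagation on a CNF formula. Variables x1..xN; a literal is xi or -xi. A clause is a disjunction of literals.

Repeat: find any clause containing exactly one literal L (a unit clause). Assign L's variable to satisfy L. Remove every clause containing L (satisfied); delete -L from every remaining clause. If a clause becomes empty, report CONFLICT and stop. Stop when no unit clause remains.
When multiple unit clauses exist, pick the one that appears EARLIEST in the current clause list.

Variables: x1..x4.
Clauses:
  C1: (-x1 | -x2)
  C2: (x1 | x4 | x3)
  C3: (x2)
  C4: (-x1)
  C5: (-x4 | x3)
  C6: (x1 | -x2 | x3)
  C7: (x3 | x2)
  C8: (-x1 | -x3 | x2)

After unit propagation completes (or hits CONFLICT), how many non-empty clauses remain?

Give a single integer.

unit clause [2] forces x2=T; simplify:
  drop -2 from [-1, -2] -> [-1]
  drop -2 from [1, -2, 3] -> [1, 3]
  satisfied 3 clause(s); 5 remain; assigned so far: [2]
unit clause [-1] forces x1=F; simplify:
  drop 1 from [1, 4, 3] -> [4, 3]
  drop 1 from [1, 3] -> [3]
  satisfied 2 clause(s); 3 remain; assigned so far: [1, 2]
unit clause [3] forces x3=T; simplify:
  satisfied 3 clause(s); 0 remain; assigned so far: [1, 2, 3]

Answer: 0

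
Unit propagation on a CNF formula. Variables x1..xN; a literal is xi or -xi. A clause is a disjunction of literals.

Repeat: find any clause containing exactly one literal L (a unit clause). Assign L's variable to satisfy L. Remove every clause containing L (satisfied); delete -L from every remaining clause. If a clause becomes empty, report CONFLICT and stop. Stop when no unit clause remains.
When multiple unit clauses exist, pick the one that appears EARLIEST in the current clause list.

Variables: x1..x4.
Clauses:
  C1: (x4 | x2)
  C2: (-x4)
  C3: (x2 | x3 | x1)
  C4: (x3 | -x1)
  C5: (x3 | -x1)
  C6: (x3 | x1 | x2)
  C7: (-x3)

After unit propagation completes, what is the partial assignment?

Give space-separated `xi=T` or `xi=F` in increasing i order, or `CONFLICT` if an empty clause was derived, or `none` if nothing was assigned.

unit clause [-4] forces x4=F; simplify:
  drop 4 from [4, 2] -> [2]
  satisfied 1 clause(s); 6 remain; assigned so far: [4]
unit clause [2] forces x2=T; simplify:
  satisfied 3 clause(s); 3 remain; assigned so far: [2, 4]
unit clause [-3] forces x3=F; simplify:
  drop 3 from [3, -1] -> [-1]
  drop 3 from [3, -1] -> [-1]
  satisfied 1 clause(s); 2 remain; assigned so far: [2, 3, 4]
unit clause [-1] forces x1=F; simplify:
  satisfied 2 clause(s); 0 remain; assigned so far: [1, 2, 3, 4]

Answer: x1=F x2=T x3=F x4=F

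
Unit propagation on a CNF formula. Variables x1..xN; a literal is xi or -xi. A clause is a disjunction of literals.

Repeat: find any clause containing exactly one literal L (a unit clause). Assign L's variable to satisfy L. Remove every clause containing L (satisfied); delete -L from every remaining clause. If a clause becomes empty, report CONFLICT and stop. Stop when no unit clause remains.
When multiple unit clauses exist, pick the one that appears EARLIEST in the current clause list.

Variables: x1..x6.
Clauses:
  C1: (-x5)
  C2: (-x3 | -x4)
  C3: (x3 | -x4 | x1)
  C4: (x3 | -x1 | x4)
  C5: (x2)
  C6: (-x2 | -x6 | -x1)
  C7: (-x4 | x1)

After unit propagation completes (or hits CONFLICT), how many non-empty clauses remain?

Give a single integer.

unit clause [-5] forces x5=F; simplify:
  satisfied 1 clause(s); 6 remain; assigned so far: [5]
unit clause [2] forces x2=T; simplify:
  drop -2 from [-2, -6, -1] -> [-6, -1]
  satisfied 1 clause(s); 5 remain; assigned so far: [2, 5]

Answer: 5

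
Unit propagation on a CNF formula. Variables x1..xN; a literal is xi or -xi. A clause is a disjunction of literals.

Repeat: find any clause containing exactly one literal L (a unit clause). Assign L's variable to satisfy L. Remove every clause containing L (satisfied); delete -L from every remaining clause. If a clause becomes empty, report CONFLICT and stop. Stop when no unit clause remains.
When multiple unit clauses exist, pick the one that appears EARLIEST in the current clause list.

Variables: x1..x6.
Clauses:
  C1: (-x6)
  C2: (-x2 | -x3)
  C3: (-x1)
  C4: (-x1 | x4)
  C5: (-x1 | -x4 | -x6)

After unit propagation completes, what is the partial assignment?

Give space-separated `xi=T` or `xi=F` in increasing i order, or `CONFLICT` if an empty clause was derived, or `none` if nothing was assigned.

Answer: x1=F x6=F

Derivation:
unit clause [-6] forces x6=F; simplify:
  satisfied 2 clause(s); 3 remain; assigned so far: [6]
unit clause [-1] forces x1=F; simplify:
  satisfied 2 clause(s); 1 remain; assigned so far: [1, 6]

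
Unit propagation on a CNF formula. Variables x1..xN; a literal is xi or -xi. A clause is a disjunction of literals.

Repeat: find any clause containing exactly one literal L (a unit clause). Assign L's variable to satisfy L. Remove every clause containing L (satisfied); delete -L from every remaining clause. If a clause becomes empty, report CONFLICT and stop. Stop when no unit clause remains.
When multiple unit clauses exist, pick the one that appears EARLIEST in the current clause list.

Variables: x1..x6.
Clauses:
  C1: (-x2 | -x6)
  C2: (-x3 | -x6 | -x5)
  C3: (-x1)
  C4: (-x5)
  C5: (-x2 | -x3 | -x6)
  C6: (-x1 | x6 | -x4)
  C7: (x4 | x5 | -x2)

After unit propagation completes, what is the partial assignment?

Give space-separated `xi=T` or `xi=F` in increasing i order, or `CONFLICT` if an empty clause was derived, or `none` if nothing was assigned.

Answer: x1=F x5=F

Derivation:
unit clause [-1] forces x1=F; simplify:
  satisfied 2 clause(s); 5 remain; assigned so far: [1]
unit clause [-5] forces x5=F; simplify:
  drop 5 from [4, 5, -2] -> [4, -2]
  satisfied 2 clause(s); 3 remain; assigned so far: [1, 5]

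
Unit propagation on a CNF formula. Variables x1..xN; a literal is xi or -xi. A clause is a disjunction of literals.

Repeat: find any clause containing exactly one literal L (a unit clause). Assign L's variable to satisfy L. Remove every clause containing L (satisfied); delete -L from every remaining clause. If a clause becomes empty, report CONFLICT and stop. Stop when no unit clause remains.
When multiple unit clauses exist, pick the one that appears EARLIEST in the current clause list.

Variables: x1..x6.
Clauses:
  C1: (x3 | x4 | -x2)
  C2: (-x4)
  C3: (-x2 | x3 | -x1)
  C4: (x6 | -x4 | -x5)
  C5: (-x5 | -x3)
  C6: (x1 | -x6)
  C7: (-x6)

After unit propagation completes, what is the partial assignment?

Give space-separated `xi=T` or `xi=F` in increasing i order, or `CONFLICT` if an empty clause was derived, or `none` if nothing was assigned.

Answer: x4=F x6=F

Derivation:
unit clause [-4] forces x4=F; simplify:
  drop 4 from [3, 4, -2] -> [3, -2]
  satisfied 2 clause(s); 5 remain; assigned so far: [4]
unit clause [-6] forces x6=F; simplify:
  satisfied 2 clause(s); 3 remain; assigned so far: [4, 6]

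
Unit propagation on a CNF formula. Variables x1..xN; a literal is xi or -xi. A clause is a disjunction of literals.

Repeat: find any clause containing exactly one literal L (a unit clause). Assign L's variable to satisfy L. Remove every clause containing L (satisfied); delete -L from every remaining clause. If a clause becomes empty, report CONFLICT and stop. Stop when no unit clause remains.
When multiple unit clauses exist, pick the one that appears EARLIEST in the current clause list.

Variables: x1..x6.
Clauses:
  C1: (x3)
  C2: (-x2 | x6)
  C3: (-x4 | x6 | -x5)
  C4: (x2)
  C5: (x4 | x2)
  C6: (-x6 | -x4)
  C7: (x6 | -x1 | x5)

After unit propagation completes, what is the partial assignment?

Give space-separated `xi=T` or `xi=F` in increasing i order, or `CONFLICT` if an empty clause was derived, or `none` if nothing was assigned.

Answer: x2=T x3=T x4=F x6=T

Derivation:
unit clause [3] forces x3=T; simplify:
  satisfied 1 clause(s); 6 remain; assigned so far: [3]
unit clause [2] forces x2=T; simplify:
  drop -2 from [-2, 6] -> [6]
  satisfied 2 clause(s); 4 remain; assigned so far: [2, 3]
unit clause [6] forces x6=T; simplify:
  drop -6 from [-6, -4] -> [-4]
  satisfied 3 clause(s); 1 remain; assigned so far: [2, 3, 6]
unit clause [-4] forces x4=F; simplify:
  satisfied 1 clause(s); 0 remain; assigned so far: [2, 3, 4, 6]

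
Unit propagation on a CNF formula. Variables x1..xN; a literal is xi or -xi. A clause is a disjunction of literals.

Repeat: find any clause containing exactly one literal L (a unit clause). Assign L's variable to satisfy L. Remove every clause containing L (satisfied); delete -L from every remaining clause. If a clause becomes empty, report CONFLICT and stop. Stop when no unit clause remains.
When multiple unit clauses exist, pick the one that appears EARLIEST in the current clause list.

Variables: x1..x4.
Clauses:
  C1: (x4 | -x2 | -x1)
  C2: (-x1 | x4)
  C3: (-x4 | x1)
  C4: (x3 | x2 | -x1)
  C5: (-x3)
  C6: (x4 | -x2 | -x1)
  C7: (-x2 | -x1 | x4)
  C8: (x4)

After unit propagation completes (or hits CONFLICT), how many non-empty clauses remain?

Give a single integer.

unit clause [-3] forces x3=F; simplify:
  drop 3 from [3, 2, -1] -> [2, -1]
  satisfied 1 clause(s); 7 remain; assigned so far: [3]
unit clause [4] forces x4=T; simplify:
  drop -4 from [-4, 1] -> [1]
  satisfied 5 clause(s); 2 remain; assigned so far: [3, 4]
unit clause [1] forces x1=T; simplify:
  drop -1 from [2, -1] -> [2]
  satisfied 1 clause(s); 1 remain; assigned so far: [1, 3, 4]
unit clause [2] forces x2=T; simplify:
  satisfied 1 clause(s); 0 remain; assigned so far: [1, 2, 3, 4]

Answer: 0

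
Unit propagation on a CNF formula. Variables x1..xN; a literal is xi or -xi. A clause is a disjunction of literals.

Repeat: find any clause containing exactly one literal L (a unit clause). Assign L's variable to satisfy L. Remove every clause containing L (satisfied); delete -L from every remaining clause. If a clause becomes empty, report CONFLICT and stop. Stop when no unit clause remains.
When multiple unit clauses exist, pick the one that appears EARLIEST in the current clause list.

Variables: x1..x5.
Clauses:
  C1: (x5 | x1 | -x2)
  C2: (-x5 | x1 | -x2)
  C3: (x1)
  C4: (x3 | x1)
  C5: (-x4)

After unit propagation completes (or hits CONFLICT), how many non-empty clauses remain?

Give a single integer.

unit clause [1] forces x1=T; simplify:
  satisfied 4 clause(s); 1 remain; assigned so far: [1]
unit clause [-4] forces x4=F; simplify:
  satisfied 1 clause(s); 0 remain; assigned so far: [1, 4]

Answer: 0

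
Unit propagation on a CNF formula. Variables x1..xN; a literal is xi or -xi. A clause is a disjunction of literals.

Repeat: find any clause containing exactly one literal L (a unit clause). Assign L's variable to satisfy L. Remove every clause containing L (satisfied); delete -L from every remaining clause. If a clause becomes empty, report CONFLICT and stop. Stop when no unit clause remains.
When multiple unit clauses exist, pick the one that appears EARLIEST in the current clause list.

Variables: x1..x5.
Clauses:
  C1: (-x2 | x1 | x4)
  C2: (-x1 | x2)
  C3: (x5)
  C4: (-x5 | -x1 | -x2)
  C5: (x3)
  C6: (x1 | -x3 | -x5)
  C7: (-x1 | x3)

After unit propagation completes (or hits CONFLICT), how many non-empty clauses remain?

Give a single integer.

unit clause [5] forces x5=T; simplify:
  drop -5 from [-5, -1, -2] -> [-1, -2]
  drop -5 from [1, -3, -5] -> [1, -3]
  satisfied 1 clause(s); 6 remain; assigned so far: [5]
unit clause [3] forces x3=T; simplify:
  drop -3 from [1, -3] -> [1]
  satisfied 2 clause(s); 4 remain; assigned so far: [3, 5]
unit clause [1] forces x1=T; simplify:
  drop -1 from [-1, 2] -> [2]
  drop -1 from [-1, -2] -> [-2]
  satisfied 2 clause(s); 2 remain; assigned so far: [1, 3, 5]
unit clause [2] forces x2=T; simplify:
  drop -2 from [-2] -> [] (empty!)
  satisfied 1 clause(s); 1 remain; assigned so far: [1, 2, 3, 5]
CONFLICT (empty clause)

Answer: 0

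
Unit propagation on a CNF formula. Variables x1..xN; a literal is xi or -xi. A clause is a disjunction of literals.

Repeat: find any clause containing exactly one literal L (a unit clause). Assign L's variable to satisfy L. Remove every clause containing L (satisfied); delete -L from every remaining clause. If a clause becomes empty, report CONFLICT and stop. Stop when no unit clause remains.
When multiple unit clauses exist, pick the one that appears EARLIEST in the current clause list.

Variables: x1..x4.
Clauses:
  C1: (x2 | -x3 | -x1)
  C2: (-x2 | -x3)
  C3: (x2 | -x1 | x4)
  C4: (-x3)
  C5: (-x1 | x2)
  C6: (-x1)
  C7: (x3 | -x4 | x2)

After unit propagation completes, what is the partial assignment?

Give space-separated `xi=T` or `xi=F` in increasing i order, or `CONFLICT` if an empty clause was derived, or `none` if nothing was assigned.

unit clause [-3] forces x3=F; simplify:
  drop 3 from [3, -4, 2] -> [-4, 2]
  satisfied 3 clause(s); 4 remain; assigned so far: [3]
unit clause [-1] forces x1=F; simplify:
  satisfied 3 clause(s); 1 remain; assigned so far: [1, 3]

Answer: x1=F x3=F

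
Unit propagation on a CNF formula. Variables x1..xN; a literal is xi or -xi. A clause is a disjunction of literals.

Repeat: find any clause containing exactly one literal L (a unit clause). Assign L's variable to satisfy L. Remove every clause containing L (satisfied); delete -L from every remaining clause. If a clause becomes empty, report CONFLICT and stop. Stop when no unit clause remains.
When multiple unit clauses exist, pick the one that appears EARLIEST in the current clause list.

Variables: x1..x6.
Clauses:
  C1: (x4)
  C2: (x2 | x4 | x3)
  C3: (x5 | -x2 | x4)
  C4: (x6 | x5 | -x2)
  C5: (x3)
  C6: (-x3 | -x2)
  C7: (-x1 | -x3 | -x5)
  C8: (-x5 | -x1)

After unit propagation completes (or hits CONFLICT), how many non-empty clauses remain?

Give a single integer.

Answer: 2

Derivation:
unit clause [4] forces x4=T; simplify:
  satisfied 3 clause(s); 5 remain; assigned so far: [4]
unit clause [3] forces x3=T; simplify:
  drop -3 from [-3, -2] -> [-2]
  drop -3 from [-1, -3, -5] -> [-1, -5]
  satisfied 1 clause(s); 4 remain; assigned so far: [3, 4]
unit clause [-2] forces x2=F; simplify:
  satisfied 2 clause(s); 2 remain; assigned so far: [2, 3, 4]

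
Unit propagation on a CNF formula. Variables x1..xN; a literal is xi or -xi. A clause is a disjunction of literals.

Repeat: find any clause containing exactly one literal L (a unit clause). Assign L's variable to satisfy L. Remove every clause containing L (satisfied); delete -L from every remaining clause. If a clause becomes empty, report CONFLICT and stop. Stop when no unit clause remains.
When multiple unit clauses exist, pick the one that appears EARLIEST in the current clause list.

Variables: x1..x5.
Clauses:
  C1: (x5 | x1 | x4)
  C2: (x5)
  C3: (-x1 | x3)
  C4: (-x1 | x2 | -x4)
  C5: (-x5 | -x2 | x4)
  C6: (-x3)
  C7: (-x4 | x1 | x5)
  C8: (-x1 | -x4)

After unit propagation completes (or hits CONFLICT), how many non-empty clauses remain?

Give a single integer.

Answer: 1

Derivation:
unit clause [5] forces x5=T; simplify:
  drop -5 from [-5, -2, 4] -> [-2, 4]
  satisfied 3 clause(s); 5 remain; assigned so far: [5]
unit clause [-3] forces x3=F; simplify:
  drop 3 from [-1, 3] -> [-1]
  satisfied 1 clause(s); 4 remain; assigned so far: [3, 5]
unit clause [-1] forces x1=F; simplify:
  satisfied 3 clause(s); 1 remain; assigned so far: [1, 3, 5]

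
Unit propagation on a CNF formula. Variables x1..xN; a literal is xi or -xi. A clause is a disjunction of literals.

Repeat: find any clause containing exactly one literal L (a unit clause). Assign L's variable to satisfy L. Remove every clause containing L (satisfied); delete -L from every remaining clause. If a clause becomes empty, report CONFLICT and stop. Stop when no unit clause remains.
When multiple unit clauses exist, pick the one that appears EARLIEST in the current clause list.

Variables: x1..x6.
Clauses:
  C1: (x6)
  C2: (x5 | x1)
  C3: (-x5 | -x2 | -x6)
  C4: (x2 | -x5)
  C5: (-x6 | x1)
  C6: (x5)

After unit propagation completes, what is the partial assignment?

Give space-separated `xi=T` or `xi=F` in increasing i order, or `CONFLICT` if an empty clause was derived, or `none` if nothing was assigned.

unit clause [6] forces x6=T; simplify:
  drop -6 from [-5, -2, -6] -> [-5, -2]
  drop -6 from [-6, 1] -> [1]
  satisfied 1 clause(s); 5 remain; assigned so far: [6]
unit clause [1] forces x1=T; simplify:
  satisfied 2 clause(s); 3 remain; assigned so far: [1, 6]
unit clause [5] forces x5=T; simplify:
  drop -5 from [-5, -2] -> [-2]
  drop -5 from [2, -5] -> [2]
  satisfied 1 clause(s); 2 remain; assigned so far: [1, 5, 6]
unit clause [-2] forces x2=F; simplify:
  drop 2 from [2] -> [] (empty!)
  satisfied 1 clause(s); 1 remain; assigned so far: [1, 2, 5, 6]
CONFLICT (empty clause)

Answer: CONFLICT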